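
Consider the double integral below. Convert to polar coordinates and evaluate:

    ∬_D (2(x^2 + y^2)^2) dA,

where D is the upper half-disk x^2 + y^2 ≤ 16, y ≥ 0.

The region D is 0 ≤ r ≤ 4, 0 ≤ θ ≤ π in polar coordinates, where x = r cos(θ), y = r sin(θ), and dA = r dr dθ.

Under the substitution, the integrand becomes 2r^4, so

    ∬_D (2(x^2 + y^2)^2) dA = ∫_{0}^{π} ∫_{0}^{4} (2r^4) · r dr dθ.

Inner integral (in r): ∫_{0}^{4} (2r^4) · r dr = 4096/3.

Outer integral (in θ): ∫_{0}^{π} (4096/3) dθ = 4096π/3.

Therefore ∬_D (2(x^2 + y^2)^2) dA = 4096π/3.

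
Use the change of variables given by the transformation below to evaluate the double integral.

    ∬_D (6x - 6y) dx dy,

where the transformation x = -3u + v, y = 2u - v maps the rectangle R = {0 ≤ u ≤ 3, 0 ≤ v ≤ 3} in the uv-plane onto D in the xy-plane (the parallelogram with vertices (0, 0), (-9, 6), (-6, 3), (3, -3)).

Compute the Jacobian determinant of (x, y) with respect to (u, v):

    ∂(x,y)/∂(u,v) = | -3  1 | = (-3)(-1) - (1)(2) = 1.
                   | 2  -1 |

Its absolute value is |J| = 1 (the area scaling factor).

Substituting x = -3u + v, y = 2u - v into the integrand,

    6x - 6y → -30u + 12v,

so the integral becomes

    ∬_R (-30u + 12v) · |J| du dv = ∫_0^3 ∫_0^3 (-30u + 12v) dv du.

Inner (v): 54 - 90u.
Outer (u): -243.

Therefore ∬_D (6x - 6y) dx dy = -243.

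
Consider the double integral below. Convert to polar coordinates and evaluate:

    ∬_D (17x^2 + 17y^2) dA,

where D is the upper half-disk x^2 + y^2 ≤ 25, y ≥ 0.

The region D is 0 ≤ r ≤ 5, 0 ≤ θ ≤ π in polar coordinates, where x = r cos(θ), y = r sin(θ), and dA = r dr dθ.

Under the substitution, the integrand becomes 17r^2, so

    ∬_D (17x^2 + 17y^2) dA = ∫_{0}^{π} ∫_{0}^{5} (17r^2) · r dr dθ.

Inner integral (in r): ∫_{0}^{5} (17r^2) · r dr = 10625/4.

Outer integral (in θ): ∫_{0}^{π} (10625/4) dθ = 10625π/4.

Therefore ∬_D (17x^2 + 17y^2) dA = 10625π/4.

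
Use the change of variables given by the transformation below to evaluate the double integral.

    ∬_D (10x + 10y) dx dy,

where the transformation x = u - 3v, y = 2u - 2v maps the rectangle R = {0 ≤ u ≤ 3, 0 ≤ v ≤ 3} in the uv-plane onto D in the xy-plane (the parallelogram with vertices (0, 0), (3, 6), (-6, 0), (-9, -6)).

Compute the Jacobian determinant of (x, y) with respect to (u, v):

    ∂(x,y)/∂(u,v) = | 1  -3 | = (1)(-2) - (-3)(2) = 4.
                   | 2  -2 |

Its absolute value is |J| = 4 (the area scaling factor).

Substituting x = u - 3v, y = 2u - 2v into the integrand,

    10x + 10y → 30u - 50v,

so the integral becomes

    ∬_R (30u - 50v) · |J| du dv = ∫_0^3 ∫_0^3 (120u - 200v) dv du.

Inner (v): 360u - 900.
Outer (u): -1080.

Therefore ∬_D (10x + 10y) dx dy = -1080.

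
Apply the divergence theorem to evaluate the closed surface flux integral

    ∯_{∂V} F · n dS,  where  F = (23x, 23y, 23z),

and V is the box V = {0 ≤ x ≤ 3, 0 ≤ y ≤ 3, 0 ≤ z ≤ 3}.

By the divergence theorem,

    ∯_{∂V} F · n dS = ∭_V (∇ · F) dV.

Compute the divergence:
    ∇ · F = ∂F_x/∂x + ∂F_y/∂y + ∂F_z/∂z = 23 + 23 + 23 = 69.

V is a rectangular box, so dV = dx dy dz with 0 ≤ x ≤ 3, 0 ≤ y ≤ 3, 0 ≤ z ≤ 3.

Integrate (69) over V as an iterated integral:

    ∭_V (∇·F) dV = ∫_0^{3} ∫_0^{3} ∫_0^{3} (69) dz dy dx.

Inner (z from 0 to 3): 207.
Middle (y from 0 to 3): 621.
Outer (x from 0 to 3): 1863.

Therefore ∯_{∂V} F · n dS = 1863.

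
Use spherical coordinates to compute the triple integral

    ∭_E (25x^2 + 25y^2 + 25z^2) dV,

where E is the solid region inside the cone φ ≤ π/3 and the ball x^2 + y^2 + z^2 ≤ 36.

In spherical coordinates, x = ρ sin(φ) cos(θ), y = ρ sin(φ) sin(θ), z = ρ cos(φ), and dV = ρ^2 sin(φ) dρ dφ dθ.

The integrand becomes 25ρ^2, so

    ∭_E (25x^2 + 25y^2 + 25z^2) dV = ∫_{0}^{2π} ∫_{0}^{π/3} ∫_{0}^{6} (25ρ^2) · ρ^2 sin(φ) dρ dφ dθ.

Inner (ρ): 38880sin(φ).
Middle (φ): 19440.
Outer (θ): 38880π.

Therefore the triple integral equals 38880π.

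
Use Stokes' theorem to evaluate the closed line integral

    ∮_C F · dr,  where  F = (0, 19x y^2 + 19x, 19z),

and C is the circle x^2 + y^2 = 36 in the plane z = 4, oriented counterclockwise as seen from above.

Let S be the flat disk x^2 + y^2 ≤ 36 in the plane z = 4, with upward unit normal n̂ = ẑ. By Stokes' theorem,

    ∮_C F · dr = ∬_S (∇ × F) · n̂ dS = ∬_D (curl F)_z dA,

where D is the disk x^2 + y^2 ≤ 36.

Compute the curl of F = (0, 19x y^2 + 19x, 19z):
    (∇ × F)_x = ∂F_z/∂y - ∂F_y/∂z = 0,
    (∇ × F)_y = ∂F_x/∂z - ∂F_z/∂x = 0,
    (∇ × F)_z = ∂F_y/∂x - ∂F_x/∂y = 19y^2 + 19.

On z = 4, (curl F)_z = 19y^2 + 19.

Convert to polar (x = r cos θ, y = r sin θ, dA = r dr dθ); the integrand becomes 19r^2sin(θ)^2 + 19, so

    ∬_D (curl F)_z dA = ∫_0^{2π} ∫_0^{6} (19r^2sin(θ)^2 + 19) · r dr dθ.

Inner (r from 0 to 6): 6156sin(θ)^2 + 342.
Outer (θ from 0 to 2π): 6840π.

Therefore ∮_C F · dr = 6840π.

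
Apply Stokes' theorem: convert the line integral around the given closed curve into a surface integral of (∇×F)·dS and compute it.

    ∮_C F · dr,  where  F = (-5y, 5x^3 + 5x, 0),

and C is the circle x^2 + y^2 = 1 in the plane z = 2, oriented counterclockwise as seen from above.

Let S be the flat disk x^2 + y^2 ≤ 1 in the plane z = 2, with upward unit normal n̂ = ẑ. By Stokes' theorem,

    ∮_C F · dr = ∬_S (∇ × F) · n̂ dS = ∬_D (curl F)_z dA,

where D is the disk x^2 + y^2 ≤ 1.

Compute the curl of F = (-5y, 5x^3 + 5x, 0):
    (∇ × F)_x = ∂F_z/∂y - ∂F_y/∂z = 0,
    (∇ × F)_y = ∂F_x/∂z - ∂F_z/∂x = 0,
    (∇ × F)_z = ∂F_y/∂x - ∂F_x/∂y = 15x^2 + 10.

On z = 2, (curl F)_z = 15x^2 + 10.

Convert to polar (x = r cos θ, y = r sin θ, dA = r dr dθ); the integrand becomes 15r^2cos(θ)^2 + 10, so

    ∬_D (curl F)_z dA = ∫_0^{2π} ∫_0^{1} (15r^2cos(θ)^2 + 10) · r dr dθ.

Inner (r from 0 to 1): 15cos(θ)^2/4 + 5.
Outer (θ from 0 to 2π): 55π/4.

Therefore ∮_C F · dr = 55π/4.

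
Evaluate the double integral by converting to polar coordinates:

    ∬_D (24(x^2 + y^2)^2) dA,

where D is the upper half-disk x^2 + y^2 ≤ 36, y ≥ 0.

The region D is 0 ≤ r ≤ 6, 0 ≤ θ ≤ π in polar coordinates, where x = r cos(θ), y = r sin(θ), and dA = r dr dθ.

Under the substitution, the integrand becomes 24r^4, so

    ∬_D (24(x^2 + y^2)^2) dA = ∫_{0}^{π} ∫_{0}^{6} (24r^4) · r dr dθ.

Inner integral (in r): ∫_{0}^{6} (24r^4) · r dr = 186624.

Outer integral (in θ): ∫_{0}^{π} (186624) dθ = 186624π.

Therefore ∬_D (24(x^2 + y^2)^2) dA = 186624π.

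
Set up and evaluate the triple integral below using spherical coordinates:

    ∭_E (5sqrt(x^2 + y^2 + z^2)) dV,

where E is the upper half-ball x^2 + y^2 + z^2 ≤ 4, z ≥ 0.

In spherical coordinates, x = ρ sin(φ) cos(θ), y = ρ sin(φ) sin(θ), z = ρ cos(φ), and dV = ρ^2 sin(φ) dρ dφ dθ.

The integrand becomes 5ρ, so

    ∭_E (5sqrt(x^2 + y^2 + z^2)) dV = ∫_{0}^{2π} ∫_{0}^{π/2} ∫_{0}^{2} (5ρ) · ρ^2 sin(φ) dρ dφ dθ.

Inner (ρ): 20sin(φ).
Middle (φ): 20.
Outer (θ): 40π.

Therefore the triple integral equals 40π.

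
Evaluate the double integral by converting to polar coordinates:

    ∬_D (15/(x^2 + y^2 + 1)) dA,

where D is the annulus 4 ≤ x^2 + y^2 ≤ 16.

The region D is 2 ≤ r ≤ 4, 0 ≤ θ ≤ 2π in polar coordinates, where x = r cos(θ), y = r sin(θ), and dA = r dr dθ.

Under the substitution, the integrand becomes 15/(r^2 + 1), so

    ∬_D (15/(x^2 + y^2 + 1)) dA = ∫_{0}^{2π} ∫_{2}^{4} (15/(r^2 + 1)) · r dr dθ.

Inner integral (in r): ∫_{2}^{4} (15/(r^2 + 1)) · r dr = log(410338673sqrt(85)/390625).

Outer integral (in θ): ∫_{0}^{2π} (log(410338673sqrt(85)/390625)) dθ = log((410338673sqrt(85)/390625)^(2π)).

Therefore ∬_D (15/(x^2 + y^2 + 1)) dA = log((410338673sqrt(85)/390625)^(2π)).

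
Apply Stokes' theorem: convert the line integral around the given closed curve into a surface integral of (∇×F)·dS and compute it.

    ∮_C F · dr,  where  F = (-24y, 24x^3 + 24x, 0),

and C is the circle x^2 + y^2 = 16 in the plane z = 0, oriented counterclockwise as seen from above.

Let S be the flat disk x^2 + y^2 ≤ 16 in the plane z = 0, with upward unit normal n̂ = ẑ. By Stokes' theorem,

    ∮_C F · dr = ∬_S (∇ × F) · n̂ dS = ∬_D (curl F)_z dA,

where D is the disk x^2 + y^2 ≤ 16.

Compute the curl of F = (-24y, 24x^3 + 24x, 0):
    (∇ × F)_x = ∂F_z/∂y - ∂F_y/∂z = 0,
    (∇ × F)_y = ∂F_x/∂z - ∂F_z/∂x = 0,
    (∇ × F)_z = ∂F_y/∂x - ∂F_x/∂y = 72x^2 + 48.

On z = 0, (curl F)_z = 72x^2 + 48.

Convert to polar (x = r cos θ, y = r sin θ, dA = r dr dθ); the integrand becomes 72r^2cos(θ)^2 + 48, so

    ∬_D (curl F)_z dA = ∫_0^{2π} ∫_0^{4} (72r^2cos(θ)^2 + 48) · r dr dθ.

Inner (r from 0 to 4): 4608cos(θ)^2 + 384.
Outer (θ from 0 to 2π): 5376π.

Therefore ∮_C F · dr = 5376π.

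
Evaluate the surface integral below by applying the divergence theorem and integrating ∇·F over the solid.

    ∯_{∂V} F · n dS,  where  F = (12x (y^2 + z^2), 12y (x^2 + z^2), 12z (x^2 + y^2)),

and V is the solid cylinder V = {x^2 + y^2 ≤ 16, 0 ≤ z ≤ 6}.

By the divergence theorem,

    ∯_{∂V} F · n dS = ∭_V (∇ · F) dV.

Compute the divergence:
    ∇ · F = ∂F_x/∂x + ∂F_y/∂y + ∂F_z/∂z = 12y^2 + 12z^2 + 12x^2 + 12z^2 + 12x^2 + 12y^2 = 24x^2 + 24y^2 + 24z^2.

In cylindrical coordinates, x = r cos(θ), y = r sin(θ), z = z, dV = r dr dθ dz, with 0 ≤ r ≤ 4, 0 ≤ θ ≤ 2π, 0 ≤ z ≤ 6.

The integrand, after substitution and multiplying by the volume element, becomes (24r^2 + 24z^2) · r, so

    ∭_V (∇·F) dV = ∫_0^{2π} ∫_0^{4} ∫_0^{6} (24r^2 + 24z^2) · r dz dr dθ.

Inner (z from 0 to 6): 144r (r^2 + 12).
Middle (r from 0 to 4): 23040.
Outer (θ from 0 to 2π): 46080π.

Therefore ∯_{∂V} F · n dS = 46080π.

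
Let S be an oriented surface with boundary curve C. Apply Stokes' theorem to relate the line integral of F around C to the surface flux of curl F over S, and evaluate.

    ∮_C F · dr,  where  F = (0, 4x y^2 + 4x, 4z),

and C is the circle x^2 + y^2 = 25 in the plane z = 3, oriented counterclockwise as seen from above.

Let S be the flat disk x^2 + y^2 ≤ 25 in the plane z = 3, with upward unit normal n̂ = ẑ. By Stokes' theorem,

    ∮_C F · dr = ∬_S (∇ × F) · n̂ dS = ∬_D (curl F)_z dA,

where D is the disk x^2 + y^2 ≤ 25.

Compute the curl of F = (0, 4x y^2 + 4x, 4z):
    (∇ × F)_x = ∂F_z/∂y - ∂F_y/∂z = 0,
    (∇ × F)_y = ∂F_x/∂z - ∂F_z/∂x = 0,
    (∇ × F)_z = ∂F_y/∂x - ∂F_x/∂y = 4y^2 + 4.

On z = 3, (curl F)_z = 4y^2 + 4.

Convert to polar (x = r cos θ, y = r sin θ, dA = r dr dθ); the integrand becomes 4r^2sin(θ)^2 + 4, so

    ∬_D (curl F)_z dA = ∫_0^{2π} ∫_0^{5} (4r^2sin(θ)^2 + 4) · r dr dθ.

Inner (r from 0 to 5): 625sin(θ)^2 + 50.
Outer (θ from 0 to 2π): 725π.

Therefore ∮_C F · dr = 725π.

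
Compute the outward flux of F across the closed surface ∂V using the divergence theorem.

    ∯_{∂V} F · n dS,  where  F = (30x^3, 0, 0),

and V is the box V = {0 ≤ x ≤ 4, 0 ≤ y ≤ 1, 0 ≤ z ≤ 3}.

By the divergence theorem,

    ∯_{∂V} F · n dS = ∭_V (∇ · F) dV.

Compute the divergence:
    ∇ · F = ∂F_x/∂x + ∂F_y/∂y + ∂F_z/∂z = 90x^2 + 0 + 0 = 90x^2.

V is a rectangular box, so dV = dx dy dz with 0 ≤ x ≤ 4, 0 ≤ y ≤ 1, 0 ≤ z ≤ 3.

Integrate (90x^2) over V as an iterated integral:

    ∭_V (∇·F) dV = ∫_0^{4} ∫_0^{1} ∫_0^{3} (90x^2) dz dy dx.

Inner (z from 0 to 3): 270x^2.
Middle (y from 0 to 1): 270x^2.
Outer (x from 0 to 4): 5760.

Therefore ∯_{∂V} F · n dS = 5760.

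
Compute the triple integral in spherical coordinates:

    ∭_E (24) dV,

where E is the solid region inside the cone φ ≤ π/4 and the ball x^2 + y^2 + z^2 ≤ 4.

In spherical coordinates, x = ρ sin(φ) cos(θ), y = ρ sin(φ) sin(θ), z = ρ cos(φ), and dV = ρ^2 sin(φ) dρ dφ dθ.

The integrand becomes 24, so

    ∭_E (24) dV = ∫_{0}^{2π} ∫_{0}^{π/4} ∫_{0}^{2} (24) · ρ^2 sin(φ) dρ dφ dθ.

Inner (ρ): 64sin(φ).
Middle (φ): 64 - 32sqrt(2).
Outer (θ): 64π (2 - sqrt(2)).

Therefore the triple integral equals 64π (2 - sqrt(2)).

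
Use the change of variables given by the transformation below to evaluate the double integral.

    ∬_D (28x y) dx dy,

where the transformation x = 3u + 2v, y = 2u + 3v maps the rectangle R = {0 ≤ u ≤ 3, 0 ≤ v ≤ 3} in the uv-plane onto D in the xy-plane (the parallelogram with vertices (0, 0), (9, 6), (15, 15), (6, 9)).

Compute the Jacobian determinant of (x, y) with respect to (u, v):

    ∂(x,y)/∂(u,v) = | 3  2 | = (3)(3) - (2)(2) = 5.
                   | 2  3 |

Its absolute value is |J| = 5 (the area scaling factor).

Substituting x = 3u + 2v, y = 2u + 3v into the integrand,

    28x y → 168u^2 + 364u v + 168v^2,

so the integral becomes

    ∬_R (168u^2 + 364u v + 168v^2) · |J| du dv = ∫_0^3 ∫_0^3 (840u^2 + 1820u v + 840v^2) dv du.

Inner (v): 2520u^2 + 8190u + 7560.
Outer (u): 82215.

Therefore ∬_D (28x y) dx dy = 82215.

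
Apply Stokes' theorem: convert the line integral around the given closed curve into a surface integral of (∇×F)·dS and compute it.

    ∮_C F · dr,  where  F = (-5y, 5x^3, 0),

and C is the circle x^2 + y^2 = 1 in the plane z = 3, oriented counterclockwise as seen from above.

Let S be the flat disk x^2 + y^2 ≤ 1 in the plane z = 3, with upward unit normal n̂ = ẑ. By Stokes' theorem,

    ∮_C F · dr = ∬_S (∇ × F) · n̂ dS = ∬_D (curl F)_z dA,

where D is the disk x^2 + y^2 ≤ 1.

Compute the curl of F = (-5y, 5x^3, 0):
    (∇ × F)_x = ∂F_z/∂y - ∂F_y/∂z = 0,
    (∇ × F)_y = ∂F_x/∂z - ∂F_z/∂x = 0,
    (∇ × F)_z = ∂F_y/∂x - ∂F_x/∂y = 15x^2 + 5.

On z = 3, (curl F)_z = 15x^2 + 5.

Convert to polar (x = r cos θ, y = r sin θ, dA = r dr dθ); the integrand becomes 15r^2cos(θ)^2 + 5, so

    ∬_D (curl F)_z dA = ∫_0^{2π} ∫_0^{1} (15r^2cos(θ)^2 + 5) · r dr dθ.

Inner (r from 0 to 1): 15cos(θ)^2/4 + 5/2.
Outer (θ from 0 to 2π): 35π/4.

Therefore ∮_C F · dr = 35π/4.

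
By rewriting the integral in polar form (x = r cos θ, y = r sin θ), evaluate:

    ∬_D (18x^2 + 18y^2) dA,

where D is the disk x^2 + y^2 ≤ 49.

The region D is 0 ≤ r ≤ 7, 0 ≤ θ ≤ 2π in polar coordinates, where x = r cos(θ), y = r sin(θ), and dA = r dr dθ.

Under the substitution, the integrand becomes 18r^2, so

    ∬_D (18x^2 + 18y^2) dA = ∫_{0}^{2π} ∫_{0}^{7} (18r^2) · r dr dθ.

Inner integral (in r): ∫_{0}^{7} (18r^2) · r dr = 21609/2.

Outer integral (in θ): ∫_{0}^{2π} (21609/2) dθ = 21609π.

Therefore ∬_D (18x^2 + 18y^2) dA = 21609π.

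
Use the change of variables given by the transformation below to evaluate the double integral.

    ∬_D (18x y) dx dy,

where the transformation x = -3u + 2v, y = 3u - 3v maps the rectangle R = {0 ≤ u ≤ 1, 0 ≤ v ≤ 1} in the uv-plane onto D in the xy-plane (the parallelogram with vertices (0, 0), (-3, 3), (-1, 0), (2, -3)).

Compute the Jacobian determinant of (x, y) with respect to (u, v):

    ∂(x,y)/∂(u,v) = | -3  2 | = (-3)(-3) - (2)(3) = 3.
                   | 3  -3 |

Its absolute value is |J| = 3 (the area scaling factor).

Substituting x = -3u + 2v, y = 3u - 3v into the integrand,

    18x y → -162u^2 + 270u v - 108v^2,

so the integral becomes

    ∬_R (-162u^2 + 270u v - 108v^2) · |J| du dv = ∫_0^1 ∫_0^1 (-486u^2 + 810u v - 324v^2) dv du.

Inner (v): -486u^2 + 405u - 108.
Outer (u): -135/2.

Therefore ∬_D (18x y) dx dy = -135/2.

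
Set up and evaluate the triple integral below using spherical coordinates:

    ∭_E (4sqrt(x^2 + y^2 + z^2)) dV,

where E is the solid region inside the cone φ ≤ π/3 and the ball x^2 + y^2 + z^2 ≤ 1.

In spherical coordinates, x = ρ sin(φ) cos(θ), y = ρ sin(φ) sin(θ), z = ρ cos(φ), and dV = ρ^2 sin(φ) dρ dφ dθ.

The integrand becomes 4ρ, so

    ∭_E (4sqrt(x^2 + y^2 + z^2)) dV = ∫_{0}^{2π} ∫_{0}^{π/3} ∫_{0}^{1} (4ρ) · ρ^2 sin(φ) dρ dφ dθ.

Inner (ρ): sin(φ).
Middle (φ): 1/2.
Outer (θ): π.

Therefore the triple integral equals π.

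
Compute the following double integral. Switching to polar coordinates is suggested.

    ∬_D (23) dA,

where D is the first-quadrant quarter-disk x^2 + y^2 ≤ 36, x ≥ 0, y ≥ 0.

The region D is 0 ≤ r ≤ 6, 0 ≤ θ ≤ π/2 in polar coordinates, where x = r cos(θ), y = r sin(θ), and dA = r dr dθ.

Under the substitution, the integrand becomes 23, so

    ∬_D (23) dA = ∫_{0}^{π/2} ∫_{0}^{6} (23) · r dr dθ.

Inner integral (in r): ∫_{0}^{6} (23) · r dr = 414.

Outer integral (in θ): ∫_{0}^{π/2} (414) dθ = 207π.

Therefore ∬_D (23) dA = 207π.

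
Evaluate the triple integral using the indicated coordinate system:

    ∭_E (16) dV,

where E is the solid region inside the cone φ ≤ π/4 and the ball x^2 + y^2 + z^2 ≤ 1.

In spherical coordinates, x = ρ sin(φ) cos(θ), y = ρ sin(φ) sin(θ), z = ρ cos(φ), and dV = ρ^2 sin(φ) dρ dφ dθ.

The integrand becomes 16, so

    ∭_E (16) dV = ∫_{0}^{2π} ∫_{0}^{π/4} ∫_{0}^{1} (16) · ρ^2 sin(φ) dρ dφ dθ.

Inner (ρ): 16sin(φ)/3.
Middle (φ): 16/3 - 8sqrt(2)/3.
Outer (θ): 16π (2 - sqrt(2))/3.

Therefore the triple integral equals 16π (2 - sqrt(2))/3.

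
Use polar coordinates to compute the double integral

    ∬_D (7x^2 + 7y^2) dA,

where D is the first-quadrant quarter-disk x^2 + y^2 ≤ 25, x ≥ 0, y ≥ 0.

The region D is 0 ≤ r ≤ 5, 0 ≤ θ ≤ π/2 in polar coordinates, where x = r cos(θ), y = r sin(θ), and dA = r dr dθ.

Under the substitution, the integrand becomes 7r^2, so

    ∬_D (7x^2 + 7y^2) dA = ∫_{0}^{π/2} ∫_{0}^{5} (7r^2) · r dr dθ.

Inner integral (in r): ∫_{0}^{5} (7r^2) · r dr = 4375/4.

Outer integral (in θ): ∫_{0}^{π/2} (4375/4) dθ = 4375π/8.

Therefore ∬_D (7x^2 + 7y^2) dA = 4375π/8.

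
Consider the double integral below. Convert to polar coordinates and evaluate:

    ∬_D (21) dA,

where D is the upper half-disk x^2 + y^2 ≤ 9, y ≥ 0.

The region D is 0 ≤ r ≤ 3, 0 ≤ θ ≤ π in polar coordinates, where x = r cos(θ), y = r sin(θ), and dA = r dr dθ.

Under the substitution, the integrand becomes 21, so

    ∬_D (21) dA = ∫_{0}^{π} ∫_{0}^{3} (21) · r dr dθ.

Inner integral (in r): ∫_{0}^{3} (21) · r dr = 189/2.

Outer integral (in θ): ∫_{0}^{π} (189/2) dθ = 189π/2.

Therefore ∬_D (21) dA = 189π/2.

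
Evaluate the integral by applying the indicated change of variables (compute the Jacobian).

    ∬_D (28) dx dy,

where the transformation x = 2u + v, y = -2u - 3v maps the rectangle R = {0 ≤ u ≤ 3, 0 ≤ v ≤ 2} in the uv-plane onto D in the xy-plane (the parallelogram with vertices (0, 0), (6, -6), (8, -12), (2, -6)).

Compute the Jacobian determinant of (x, y) with respect to (u, v):

    ∂(x,y)/∂(u,v) = | 2  1 | = (2)(-3) - (1)(-2) = -4.
                   | -2  -3 |

Its absolute value is |J| = 4 (the area scaling factor).

Substituting x = 2u + v, y = -2u - 3v into the integrand,

    28 → 28,

so the integral becomes

    ∬_R (28) · |J| du dv = ∫_0^3 ∫_0^2 (112) dv du.

Inner (v): 224.
Outer (u): 672.

Therefore ∬_D (28) dx dy = 672.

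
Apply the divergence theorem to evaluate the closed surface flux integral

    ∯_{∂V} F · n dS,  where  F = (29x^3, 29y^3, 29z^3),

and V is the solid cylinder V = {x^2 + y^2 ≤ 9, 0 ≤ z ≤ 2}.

By the divergence theorem,

    ∯_{∂V} F · n dS = ∭_V (∇ · F) dV.

Compute the divergence:
    ∇ · F = ∂F_x/∂x + ∂F_y/∂y + ∂F_z/∂z = 87x^2 + 87y^2 + 87z^2.

In cylindrical coordinates, x = r cos(θ), y = r sin(θ), z = z, dV = r dr dθ dz, with 0 ≤ r ≤ 3, 0 ≤ θ ≤ 2π, 0 ≤ z ≤ 2.

The integrand, after substitution and multiplying by the volume element, becomes (87r^2 + 87z^2) · r, so

    ∭_V (∇·F) dV = ∫_0^{2π} ∫_0^{3} ∫_0^{2} (87r^2 + 87z^2) · r dz dr dθ.

Inner (z from 0 to 2): 174r^3 + 232r.
Middle (r from 0 to 3): 9135/2.
Outer (θ from 0 to 2π): 9135π.

Therefore ∯_{∂V} F · n dS = 9135π.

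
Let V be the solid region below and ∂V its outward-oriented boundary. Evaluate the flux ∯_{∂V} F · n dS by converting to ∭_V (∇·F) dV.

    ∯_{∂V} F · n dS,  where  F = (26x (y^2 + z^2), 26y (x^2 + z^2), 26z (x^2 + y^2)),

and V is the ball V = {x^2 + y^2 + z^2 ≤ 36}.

By the divergence theorem,

    ∯_{∂V} F · n dS = ∭_V (∇ · F) dV.

Compute the divergence:
    ∇ · F = ∂F_x/∂x + ∂F_y/∂y + ∂F_z/∂z = 26y^2 + 26z^2 + 26x^2 + 26z^2 + 26x^2 + 26y^2 = 52x^2 + 52y^2 + 52z^2.

In spherical coordinates, x = ρ sin(φ) cos(θ), y = ρ sin(φ) sin(θ), z = ρ cos(φ), dV = ρ^2 sin(φ) dρ dφ dθ, with 0 ≤ ρ ≤ 6, 0 ≤ φ ≤ π, 0 ≤ θ ≤ 2π.

The integrand, after substitution and multiplying by the volume element, becomes (52ρ^2) · ρ^2 sin(φ), so

    ∭_V (∇·F) dV = ∫_0^{2π} ∫_0^{π} ∫_0^{6} (52ρ^2) · ρ^2 sin(φ) dρ dφ dθ.

Inner (ρ from 0 to 6): 404352sin(φ)/5.
Middle (φ from 0 to π): 808704/5.
Outer (θ from 0 to 2π): 1617408π/5.

Therefore ∯_{∂V} F · n dS = 1617408π/5.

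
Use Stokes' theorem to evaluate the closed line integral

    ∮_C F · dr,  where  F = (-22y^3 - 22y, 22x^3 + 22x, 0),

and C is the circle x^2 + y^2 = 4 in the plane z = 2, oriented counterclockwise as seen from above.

Let S be the flat disk x^2 + y^2 ≤ 4 in the plane z = 2, with upward unit normal n̂ = ẑ. By Stokes' theorem,

    ∮_C F · dr = ∬_S (∇ × F) · n̂ dS = ∬_D (curl F)_z dA,

where D is the disk x^2 + y^2 ≤ 4.

Compute the curl of F = (-22y^3 - 22y, 22x^3 + 22x, 0):
    (∇ × F)_x = ∂F_z/∂y - ∂F_y/∂z = 0,
    (∇ × F)_y = ∂F_x/∂z - ∂F_z/∂x = 0,
    (∇ × F)_z = ∂F_y/∂x - ∂F_x/∂y = 66x^2 + 66y^2 + 44.

On z = 2, (curl F)_z = 66x^2 + 66y^2 + 44.

Convert to polar (x = r cos θ, y = r sin θ, dA = r dr dθ); the integrand becomes 66r^2 + 44, so

    ∬_D (curl F)_z dA = ∫_0^{2π} ∫_0^{2} (66r^2 + 44) · r dr dθ.

Inner (r from 0 to 2): 352.
Outer (θ from 0 to 2π): 704π.

Therefore ∮_C F · dr = 704π.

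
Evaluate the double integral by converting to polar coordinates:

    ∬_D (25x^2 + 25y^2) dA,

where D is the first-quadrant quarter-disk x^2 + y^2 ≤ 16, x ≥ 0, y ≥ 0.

The region D is 0 ≤ r ≤ 4, 0 ≤ θ ≤ π/2 in polar coordinates, where x = r cos(θ), y = r sin(θ), and dA = r dr dθ.

Under the substitution, the integrand becomes 25r^2, so

    ∬_D (25x^2 + 25y^2) dA = ∫_{0}^{π/2} ∫_{0}^{4} (25r^2) · r dr dθ.

Inner integral (in r): ∫_{0}^{4} (25r^2) · r dr = 1600.

Outer integral (in θ): ∫_{0}^{π/2} (1600) dθ = 800π.

Therefore ∬_D (25x^2 + 25y^2) dA = 800π.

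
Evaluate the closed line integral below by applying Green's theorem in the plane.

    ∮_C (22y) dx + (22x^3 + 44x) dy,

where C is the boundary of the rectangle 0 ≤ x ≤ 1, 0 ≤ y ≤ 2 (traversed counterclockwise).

Green's theorem converts the closed line integral into a double integral over the enclosed region D:

    ∮_C P dx + Q dy = ∬_D (∂Q/∂x - ∂P/∂y) dA.

Here P = 22y, Q = 22x^3 + 44x, so

    ∂Q/∂x = 66x^2 + 44,    ∂P/∂y = 22,
    ∂Q/∂x - ∂P/∂y = 66x^2 + 22.

D is the region 0 ≤ x ≤ 1, 0 ≤ y ≤ 2. Evaluating the double integral:

    ∬_D (66x^2 + 22) dA = ∫_0^{1} ∫_0^{2} (66x^2 + 22) dy dx.

Inner (y from 0 to 2): 132x^2 + 44.
Outer (x from 0 to 1): 88.

Therefore ∮_C P dx + Q dy = 88.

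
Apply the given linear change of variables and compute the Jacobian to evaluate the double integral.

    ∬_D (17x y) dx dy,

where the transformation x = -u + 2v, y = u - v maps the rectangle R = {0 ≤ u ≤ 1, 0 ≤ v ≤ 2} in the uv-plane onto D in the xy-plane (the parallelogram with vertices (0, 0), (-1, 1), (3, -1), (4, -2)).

Compute the Jacobian determinant of (x, y) with respect to (u, v):

    ∂(x,y)/∂(u,v) = | -1  2 | = (-1)(-1) - (2)(1) = -1.
                   | 1  -1 |

Its absolute value is |J| = 1 (the area scaling factor).

Substituting x = -u + 2v, y = u - v into the integrand,

    17x y → -17u^2 + 51u v - 34v^2,

so the integral becomes

    ∬_R (-17u^2 + 51u v - 34v^2) · |J| du dv = ∫_0^1 ∫_0^2 (-17u^2 + 51u v - 34v^2) dv du.

Inner (v): -34u^2 + 102u - 272/3.
Outer (u): -51.

Therefore ∬_D (17x y) dx dy = -51.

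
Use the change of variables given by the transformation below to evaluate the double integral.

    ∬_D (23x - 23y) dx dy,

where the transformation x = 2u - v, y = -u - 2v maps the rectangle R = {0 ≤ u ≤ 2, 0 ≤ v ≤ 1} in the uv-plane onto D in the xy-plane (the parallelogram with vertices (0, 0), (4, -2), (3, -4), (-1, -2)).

Compute the Jacobian determinant of (x, y) with respect to (u, v):

    ∂(x,y)/∂(u,v) = | 2  -1 | = (2)(-2) - (-1)(-1) = -5.
                   | -1  -2 |

Its absolute value is |J| = 5 (the area scaling factor).

Substituting x = 2u - v, y = -u - 2v into the integrand,

    23x - 23y → 69u + 23v,

so the integral becomes

    ∬_R (69u + 23v) · |J| du dv = ∫_0^2 ∫_0^1 (345u + 115v) dv du.

Inner (v): 345u + 115/2.
Outer (u): 805.

Therefore ∬_D (23x - 23y) dx dy = 805.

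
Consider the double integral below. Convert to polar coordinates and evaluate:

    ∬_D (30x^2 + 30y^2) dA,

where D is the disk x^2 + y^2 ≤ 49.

The region D is 0 ≤ r ≤ 7, 0 ≤ θ ≤ 2π in polar coordinates, where x = r cos(θ), y = r sin(θ), and dA = r dr dθ.

Under the substitution, the integrand becomes 30r^2, so

    ∬_D (30x^2 + 30y^2) dA = ∫_{0}^{2π} ∫_{0}^{7} (30r^2) · r dr dθ.

Inner integral (in r): ∫_{0}^{7} (30r^2) · r dr = 36015/2.

Outer integral (in θ): ∫_{0}^{2π} (36015/2) dθ = 36015π.

Therefore ∬_D (30x^2 + 30y^2) dA = 36015π.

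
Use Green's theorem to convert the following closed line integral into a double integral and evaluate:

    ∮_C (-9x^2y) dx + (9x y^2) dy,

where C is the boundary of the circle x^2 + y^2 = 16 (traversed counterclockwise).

Green's theorem converts the closed line integral into a double integral over the enclosed region D:

    ∮_C P dx + Q dy = ∬_D (∂Q/∂x - ∂P/∂y) dA.

Here P = -9x^2y, Q = 9x y^2, so

    ∂Q/∂x = 9y^2,    ∂P/∂y = -9x^2,
    ∂Q/∂x - ∂P/∂y = 9x^2 + 9y^2.

D is the region x^2 + y^2 ≤ 16. Evaluating the double integral:

In polar coordinates (x = r cos θ, y = r sin θ, dA = r dr dθ) the integrand becomes 9r^2, so

    ∬_D (9x^2 + 9y^2) dA = ∫_0^{2π} ∫_0^{4} (9r^2) · r dr dθ.

Inner (r from 0 to 4): 576.
Outer (θ from 0 to 2π): 1152π.

Therefore ∮_C P dx + Q dy = 1152π.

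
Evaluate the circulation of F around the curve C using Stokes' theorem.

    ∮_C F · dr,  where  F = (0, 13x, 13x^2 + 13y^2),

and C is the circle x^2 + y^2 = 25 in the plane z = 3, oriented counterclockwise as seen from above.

Let S be the flat disk x^2 + y^2 ≤ 25 in the plane z = 3, with upward unit normal n̂ = ẑ. By Stokes' theorem,

    ∮_C F · dr = ∬_S (∇ × F) · n̂ dS = ∬_D (curl F)_z dA,

where D is the disk x^2 + y^2 ≤ 25.

Compute the curl of F = (0, 13x, 13x^2 + 13y^2):
    (∇ × F)_x = ∂F_z/∂y - ∂F_y/∂z = 26y,
    (∇ × F)_y = ∂F_x/∂z - ∂F_z/∂x = -26x,
    (∇ × F)_z = ∂F_y/∂x - ∂F_x/∂y = 13.

On z = 3, (curl F)_z = 13.

Convert to polar (x = r cos θ, y = r sin θ, dA = r dr dθ); the integrand becomes 13, so

    ∬_D (curl F)_z dA = ∫_0^{2π} ∫_0^{5} (13) · r dr dθ.

Inner (r from 0 to 5): 325/2.
Outer (θ from 0 to 2π): 325π.

Therefore ∮_C F · dr = 325π.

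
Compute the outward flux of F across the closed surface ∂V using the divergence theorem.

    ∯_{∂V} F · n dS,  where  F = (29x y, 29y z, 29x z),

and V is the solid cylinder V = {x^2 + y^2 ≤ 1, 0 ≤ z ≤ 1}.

By the divergence theorem,

    ∯_{∂V} F · n dS = ∭_V (∇ · F) dV.

Compute the divergence:
    ∇ · F = ∂F_x/∂x + ∂F_y/∂y + ∂F_z/∂z = 29y + 29z + 29x = 29x + 29y + 29z.

In cylindrical coordinates, x = r cos(θ), y = r sin(θ), z = z, dV = r dr dθ dz, with 0 ≤ r ≤ 1, 0 ≤ θ ≤ 2π, 0 ≤ z ≤ 1.

The integrand, after substitution and multiplying by the volume element, becomes (29sqrt(2)r sin(θ + π/4) + 29z) · r, so

    ∭_V (∇·F) dV = ∫_0^{2π} ∫_0^{1} ∫_0^{1} (29sqrt(2)r sin(θ + π/4) + 29z) · r dz dr dθ.

Inner (z from 0 to 1): 29r (2sqrt(2)r sin(θ + π/4) + 1)/2.
Middle (r from 0 to 1): 29sqrt(2)sin(θ + π/4)/3 + 29/4.
Outer (θ from 0 to 2π): 29π/2.

Therefore ∯_{∂V} F · n dS = 29π/2.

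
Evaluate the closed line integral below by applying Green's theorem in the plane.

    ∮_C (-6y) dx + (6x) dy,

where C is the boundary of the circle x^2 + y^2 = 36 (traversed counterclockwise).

Green's theorem converts the closed line integral into a double integral over the enclosed region D:

    ∮_C P dx + Q dy = ∬_D (∂Q/∂x - ∂P/∂y) dA.

Here P = -6y, Q = 6x, so

    ∂Q/∂x = 6,    ∂P/∂y = -6,
    ∂Q/∂x - ∂P/∂y = 12.

D is the region x^2 + y^2 ≤ 36. Evaluating the double integral:

In polar coordinates (x = r cos θ, y = r sin θ, dA = r dr dθ) the integrand becomes 12, so

    ∬_D (12) dA = ∫_0^{2π} ∫_0^{6} (12) · r dr dθ.

Inner (r from 0 to 6): 216.
Outer (θ from 0 to 2π): 432π.

Therefore ∮_C P dx + Q dy = 432π.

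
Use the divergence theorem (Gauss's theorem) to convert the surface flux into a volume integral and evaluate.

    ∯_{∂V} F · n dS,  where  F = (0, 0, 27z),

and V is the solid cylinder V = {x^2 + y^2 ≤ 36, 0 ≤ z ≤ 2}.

By the divergence theorem,

    ∯_{∂V} F · n dS = ∭_V (∇ · F) dV.

Compute the divergence:
    ∇ · F = ∂F_x/∂x + ∂F_y/∂y + ∂F_z/∂z = 0 + 0 + 27 = 27.

In cylindrical coordinates, x = r cos(θ), y = r sin(θ), z = z, dV = r dr dθ dz, with 0 ≤ r ≤ 6, 0 ≤ θ ≤ 2π, 0 ≤ z ≤ 2.

The integrand, after substitution and multiplying by the volume element, becomes (27) · r, so

    ∭_V (∇·F) dV = ∫_0^{2π} ∫_0^{6} ∫_0^{2} (27) · r dz dr dθ.

Inner (z from 0 to 2): 54r.
Middle (r from 0 to 6): 972.
Outer (θ from 0 to 2π): 1944π.

Therefore ∯_{∂V} F · n dS = 1944π.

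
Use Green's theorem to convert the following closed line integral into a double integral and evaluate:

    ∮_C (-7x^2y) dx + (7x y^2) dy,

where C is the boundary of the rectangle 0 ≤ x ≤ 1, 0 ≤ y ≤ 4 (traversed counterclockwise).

Green's theorem converts the closed line integral into a double integral over the enclosed region D:

    ∮_C P dx + Q dy = ∬_D (∂Q/∂x - ∂P/∂y) dA.

Here P = -7x^2y, Q = 7x y^2, so

    ∂Q/∂x = 7y^2,    ∂P/∂y = -7x^2,
    ∂Q/∂x - ∂P/∂y = 7x^2 + 7y^2.

D is the region 0 ≤ x ≤ 1, 0 ≤ y ≤ 4. Evaluating the double integral:

    ∬_D (7x^2 + 7y^2) dA = ∫_0^{1} ∫_0^{4} (7x^2 + 7y^2) dy dx.

Inner (y from 0 to 4): 28x^2 + 448/3.
Outer (x from 0 to 1): 476/3.

Therefore ∮_C P dx + Q dy = 476/3.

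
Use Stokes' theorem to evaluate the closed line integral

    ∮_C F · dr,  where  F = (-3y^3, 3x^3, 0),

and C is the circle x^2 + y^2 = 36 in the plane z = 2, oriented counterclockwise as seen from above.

Let S be the flat disk x^2 + y^2 ≤ 36 in the plane z = 2, with upward unit normal n̂ = ẑ. By Stokes' theorem,

    ∮_C F · dr = ∬_S (∇ × F) · n̂ dS = ∬_D (curl F)_z dA,

where D is the disk x^2 + y^2 ≤ 36.

Compute the curl of F = (-3y^3, 3x^3, 0):
    (∇ × F)_x = ∂F_z/∂y - ∂F_y/∂z = 0,
    (∇ × F)_y = ∂F_x/∂z - ∂F_z/∂x = 0,
    (∇ × F)_z = ∂F_y/∂x - ∂F_x/∂y = 9x^2 + 9y^2.

On z = 2, (curl F)_z = 9x^2 + 9y^2.

Convert to polar (x = r cos θ, y = r sin θ, dA = r dr dθ); the integrand becomes 9r^2, so

    ∬_D (curl F)_z dA = ∫_0^{2π} ∫_0^{6} (9r^2) · r dr dθ.

Inner (r from 0 to 6): 2916.
Outer (θ from 0 to 2π): 5832π.

Therefore ∮_C F · dr = 5832π.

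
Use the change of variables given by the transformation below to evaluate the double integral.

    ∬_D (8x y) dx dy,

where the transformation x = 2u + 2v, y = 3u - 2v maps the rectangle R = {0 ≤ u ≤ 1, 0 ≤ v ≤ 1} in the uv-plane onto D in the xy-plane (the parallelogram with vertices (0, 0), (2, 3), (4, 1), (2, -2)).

Compute the Jacobian determinant of (x, y) with respect to (u, v):

    ∂(x,y)/∂(u,v) = | 2  2 | = (2)(-2) - (2)(3) = -10.
                   | 3  -2 |

Its absolute value is |J| = 10 (the area scaling factor).

Substituting x = 2u + 2v, y = 3u - 2v into the integrand,

    8x y → 48u^2 + 16u v - 32v^2,

so the integral becomes

    ∬_R (48u^2 + 16u v - 32v^2) · |J| du dv = ∫_0^1 ∫_0^1 (480u^2 + 160u v - 320v^2) dv du.

Inner (v): 480u^2 + 80u - 320/3.
Outer (u): 280/3.

Therefore ∬_D (8x y) dx dy = 280/3.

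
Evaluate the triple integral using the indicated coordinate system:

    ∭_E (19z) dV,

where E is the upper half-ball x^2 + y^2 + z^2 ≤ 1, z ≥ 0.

In spherical coordinates, x = ρ sin(φ) cos(θ), y = ρ sin(φ) sin(θ), z = ρ cos(φ), and dV = ρ^2 sin(φ) dρ dφ dθ.

The integrand becomes 19ρ cos(φ), so

    ∭_E (19z) dV = ∫_{0}^{2π} ∫_{0}^{π/2} ∫_{0}^{1} (19ρ cos(φ)) · ρ^2 sin(φ) dρ dφ dθ.

Inner (ρ): 19sin(2φ)/8.
Middle (φ): 19/8.
Outer (θ): 19π/4.

Therefore the triple integral equals 19π/4.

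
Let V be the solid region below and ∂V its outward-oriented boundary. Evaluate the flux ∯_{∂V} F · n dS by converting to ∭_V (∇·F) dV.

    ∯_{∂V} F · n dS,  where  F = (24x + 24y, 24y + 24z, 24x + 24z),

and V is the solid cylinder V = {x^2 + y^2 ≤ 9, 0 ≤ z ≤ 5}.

By the divergence theorem,

    ∯_{∂V} F · n dS = ∭_V (∇ · F) dV.

Compute the divergence:
    ∇ · F = ∂F_x/∂x + ∂F_y/∂y + ∂F_z/∂z = 24 + 24 + 24 = 72.

In cylindrical coordinates, x = r cos(θ), y = r sin(θ), z = z, dV = r dr dθ dz, with 0 ≤ r ≤ 3, 0 ≤ θ ≤ 2π, 0 ≤ z ≤ 5.

The integrand, after substitution and multiplying by the volume element, becomes (72) · r, so

    ∭_V (∇·F) dV = ∫_0^{2π} ∫_0^{3} ∫_0^{5} (72) · r dz dr dθ.

Inner (z from 0 to 5): 360r.
Middle (r from 0 to 3): 1620.
Outer (θ from 0 to 2π): 3240π.

Therefore ∯_{∂V} F · n dS = 3240π.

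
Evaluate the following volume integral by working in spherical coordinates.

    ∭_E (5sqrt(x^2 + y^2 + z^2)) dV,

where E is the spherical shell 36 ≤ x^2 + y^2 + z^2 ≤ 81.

In spherical coordinates, x = ρ sin(φ) cos(θ), y = ρ sin(φ) sin(θ), z = ρ cos(φ), and dV = ρ^2 sin(φ) dρ dφ dθ.

The integrand becomes 5ρ, so

    ∭_E (5sqrt(x^2 + y^2 + z^2)) dV = ∫_{0}^{2π} ∫_{0}^{π} ∫_{6}^{9} (5ρ) · ρ^2 sin(φ) dρ dφ dθ.

Inner (ρ): 26325sin(φ)/4.
Middle (φ): 26325/2.
Outer (θ): 26325π.

Therefore the triple integral equals 26325π.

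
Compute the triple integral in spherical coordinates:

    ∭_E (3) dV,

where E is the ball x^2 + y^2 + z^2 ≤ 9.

In spherical coordinates, x = ρ sin(φ) cos(θ), y = ρ sin(φ) sin(θ), z = ρ cos(φ), and dV = ρ^2 sin(φ) dρ dφ dθ.

The integrand becomes 3, so

    ∭_E (3) dV = ∫_{0}^{2π} ∫_{0}^{π} ∫_{0}^{3} (3) · ρ^2 sin(φ) dρ dφ dθ.

Inner (ρ): 27sin(φ).
Middle (φ): 54.
Outer (θ): 108π.

Therefore the triple integral equals 108π.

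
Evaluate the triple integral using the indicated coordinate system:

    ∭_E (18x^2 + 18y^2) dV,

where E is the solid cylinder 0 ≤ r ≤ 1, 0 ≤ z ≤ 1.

In cylindrical coordinates, x = r cos(θ), y = r sin(θ), z = z, and dV = r dr dθ dz.

The integrand becomes 18r^2, so

    ∭_E (18x^2 + 18y^2) dV = ∫_{0}^{2π} ∫_{0}^{1} ∫_{0}^{1} (18r^2) · r dz dr dθ.

Inner (z): 18r^3.
Middle (r from 0 to 1): 9/2.
Outer (θ): 9π.

Therefore the triple integral equals 9π.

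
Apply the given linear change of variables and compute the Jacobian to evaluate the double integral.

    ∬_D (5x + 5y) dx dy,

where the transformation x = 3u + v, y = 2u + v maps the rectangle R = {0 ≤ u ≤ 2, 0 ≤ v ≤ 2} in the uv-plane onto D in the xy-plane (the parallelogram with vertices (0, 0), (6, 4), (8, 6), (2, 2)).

Compute the Jacobian determinant of (x, y) with respect to (u, v):

    ∂(x,y)/∂(u,v) = | 3  1 | = (3)(1) - (1)(2) = 1.
                   | 2  1 |

Its absolute value is |J| = 1 (the area scaling factor).

Substituting x = 3u + v, y = 2u + v into the integrand,

    5x + 5y → 25u + 10v,

so the integral becomes

    ∬_R (25u + 10v) · |J| du dv = ∫_0^2 ∫_0^2 (25u + 10v) dv du.

Inner (v): 50u + 20.
Outer (u): 140.

Therefore ∬_D (5x + 5y) dx dy = 140.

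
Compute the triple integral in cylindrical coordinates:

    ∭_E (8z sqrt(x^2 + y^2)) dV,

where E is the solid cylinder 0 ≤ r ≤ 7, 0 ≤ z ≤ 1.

In cylindrical coordinates, x = r cos(θ), y = r sin(θ), z = z, and dV = r dr dθ dz.

The integrand becomes 8r z, so

    ∭_E (8z sqrt(x^2 + y^2)) dV = ∫_{0}^{2π} ∫_{0}^{7} ∫_{0}^{1} (8r z) · r dz dr dθ.

Inner (z): 4r^2.
Middle (r from 0 to 7): 1372/3.
Outer (θ): 2744π/3.

Therefore the triple integral equals 2744π/3.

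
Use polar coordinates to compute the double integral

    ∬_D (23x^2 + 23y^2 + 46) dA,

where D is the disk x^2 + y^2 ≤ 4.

The region D is 0 ≤ r ≤ 2, 0 ≤ θ ≤ 2π in polar coordinates, where x = r cos(θ), y = r sin(θ), and dA = r dr dθ.

Under the substitution, the integrand becomes 23r^2 + 46, so

    ∬_D (23x^2 + 23y^2 + 46) dA = ∫_{0}^{2π} ∫_{0}^{2} (23r^2 + 46) · r dr dθ.

Inner integral (in r): ∫_{0}^{2} (23r^2 + 46) · r dr = 184.

Outer integral (in θ): ∫_{0}^{2π} (184) dθ = 368π.

Therefore ∬_D (23x^2 + 23y^2 + 46) dA = 368π.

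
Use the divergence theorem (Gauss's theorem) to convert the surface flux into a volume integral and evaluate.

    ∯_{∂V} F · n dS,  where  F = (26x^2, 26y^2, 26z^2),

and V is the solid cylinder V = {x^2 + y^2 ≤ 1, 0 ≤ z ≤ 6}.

By the divergence theorem,

    ∯_{∂V} F · n dS = ∭_V (∇ · F) dV.

Compute the divergence:
    ∇ · F = ∂F_x/∂x + ∂F_y/∂y + ∂F_z/∂z = 52x + 52y + 52z.

In cylindrical coordinates, x = r cos(θ), y = r sin(θ), z = z, dV = r dr dθ dz, with 0 ≤ r ≤ 1, 0 ≤ θ ≤ 2π, 0 ≤ z ≤ 6.

The integrand, after substitution and multiplying by the volume element, becomes (52sqrt(2)r sin(θ + π/4) + 52z) · r, so

    ∭_V (∇·F) dV = ∫_0^{2π} ∫_0^{1} ∫_0^{6} (52sqrt(2)r sin(θ + π/4) + 52z) · r dz dr dθ.

Inner (z from 0 to 6): 312r (sqrt(2)r sin(θ + π/4) + 3).
Middle (r from 0 to 1): 104sqrt(2)sin(θ + π/4) + 468.
Outer (θ from 0 to 2π): 936π.

Therefore ∯_{∂V} F · n dS = 936π.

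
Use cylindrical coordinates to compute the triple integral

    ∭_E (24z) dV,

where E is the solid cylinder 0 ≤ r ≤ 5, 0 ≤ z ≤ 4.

In cylindrical coordinates, x = r cos(θ), y = r sin(θ), z = z, and dV = r dr dθ dz.

The integrand becomes 24z, so

    ∭_E (24z) dV = ∫_{0}^{2π} ∫_{0}^{5} ∫_{0}^{4} (24z) · r dz dr dθ.

Inner (z): 192r.
Middle (r from 0 to 5): 2400.
Outer (θ): 4800π.

Therefore the triple integral equals 4800π.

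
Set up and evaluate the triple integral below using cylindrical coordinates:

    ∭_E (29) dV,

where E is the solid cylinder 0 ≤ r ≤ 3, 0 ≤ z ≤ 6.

In cylindrical coordinates, x = r cos(θ), y = r sin(θ), z = z, and dV = r dr dθ dz.

The integrand becomes 29, so

    ∭_E (29) dV = ∫_{0}^{2π} ∫_{0}^{3} ∫_{0}^{6} (29) · r dz dr dθ.

Inner (z): 174r.
Middle (r from 0 to 3): 783.
Outer (θ): 1566π.

Therefore the triple integral equals 1566π.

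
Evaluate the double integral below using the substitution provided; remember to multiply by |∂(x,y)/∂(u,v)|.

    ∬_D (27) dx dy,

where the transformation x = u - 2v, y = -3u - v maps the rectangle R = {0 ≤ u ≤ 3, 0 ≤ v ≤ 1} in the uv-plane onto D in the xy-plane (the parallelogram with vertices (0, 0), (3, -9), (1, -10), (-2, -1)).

Compute the Jacobian determinant of (x, y) with respect to (u, v):

    ∂(x,y)/∂(u,v) = | 1  -2 | = (1)(-1) - (-2)(-3) = -7.
                   | -3  -1 |

Its absolute value is |J| = 7 (the area scaling factor).

Substituting x = u - 2v, y = -3u - v into the integrand,

    27 → 27,

so the integral becomes

    ∬_R (27) · |J| du dv = ∫_0^3 ∫_0^1 (189) dv du.

Inner (v): 189.
Outer (u): 567.

Therefore ∬_D (27) dx dy = 567.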